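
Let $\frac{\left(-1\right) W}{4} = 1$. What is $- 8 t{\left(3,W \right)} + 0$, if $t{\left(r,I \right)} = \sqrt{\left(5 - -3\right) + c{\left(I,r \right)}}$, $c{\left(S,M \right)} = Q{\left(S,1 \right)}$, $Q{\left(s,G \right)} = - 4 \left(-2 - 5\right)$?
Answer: $-48$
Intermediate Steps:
$Q{\left(s,G \right)} = 28$ ($Q{\left(s,G \right)} = \left(-4\right) \left(-7\right) = 28$)
$W = -4$ ($W = \left(-4\right) 1 = -4$)
$c{\left(S,M \right)} = 28$
$t{\left(r,I \right)} = 6$ ($t{\left(r,I \right)} = \sqrt{\left(5 - -3\right) + 28} = \sqrt{\left(5 + 3\right) + 28} = \sqrt{8 + 28} = \sqrt{36} = 6$)
$- 8 t{\left(3,W \right)} + 0 = \left(-8\right) 6 + 0 = -48 + 0 = -48$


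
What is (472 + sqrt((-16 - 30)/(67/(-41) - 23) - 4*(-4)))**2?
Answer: (238360 + sqrt(4556615))**2/255025 ≈ 2.2679e+5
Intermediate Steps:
(472 + sqrt((-16 - 30)/(67/(-41) - 23) - 4*(-4)))**2 = (472 + sqrt(-46/(67*(-1/41) - 23) + 16))**2 = (472 + sqrt(-46/(-67/41 - 23) + 16))**2 = (472 + sqrt(-46/(-1010/41) + 16))**2 = (472 + sqrt(-46*(-41/1010) + 16))**2 = (472 + sqrt(943/505 + 16))**2 = (472 + sqrt(9023/505))**2 = (472 + sqrt(4556615)/505)**2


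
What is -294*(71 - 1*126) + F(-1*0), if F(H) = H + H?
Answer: 16170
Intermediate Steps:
F(H) = 2*H
-294*(71 - 1*126) + F(-1*0) = -294*(71 - 1*126) + 2*(-1*0) = -294*(71 - 126) + 2*0 = -294*(-55) + 0 = 16170 + 0 = 16170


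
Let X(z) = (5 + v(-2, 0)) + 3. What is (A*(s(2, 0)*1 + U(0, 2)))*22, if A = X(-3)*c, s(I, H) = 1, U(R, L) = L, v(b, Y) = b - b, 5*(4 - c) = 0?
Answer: 2112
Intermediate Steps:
c = 4 (c = 4 - 1/5*0 = 4 + 0 = 4)
v(b, Y) = 0
X(z) = 8 (X(z) = (5 + 0) + 3 = 5 + 3 = 8)
A = 32 (A = 8*4 = 32)
(A*(s(2, 0)*1 + U(0, 2)))*22 = (32*(1*1 + 2))*22 = (32*(1 + 2))*22 = (32*3)*22 = 96*22 = 2112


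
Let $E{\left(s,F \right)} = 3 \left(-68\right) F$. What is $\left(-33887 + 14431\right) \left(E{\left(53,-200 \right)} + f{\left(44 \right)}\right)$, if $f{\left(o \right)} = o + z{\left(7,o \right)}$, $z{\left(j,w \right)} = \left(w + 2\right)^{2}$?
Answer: $-835829760$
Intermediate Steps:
$z{\left(j,w \right)} = \left(2 + w\right)^{2}$
$E{\left(s,F \right)} = - 204 F$
$f{\left(o \right)} = o + \left(2 + o\right)^{2}$
$\left(-33887 + 14431\right) \left(E{\left(53,-200 \right)} + f{\left(44 \right)}\right) = \left(-33887 + 14431\right) \left(\left(-204\right) \left(-200\right) + \left(44 + \left(2 + 44\right)^{2}\right)\right) = - 19456 \left(40800 + \left(44 + 46^{2}\right)\right) = - 19456 \left(40800 + \left(44 + 2116\right)\right) = - 19456 \left(40800 + 2160\right) = \left(-19456\right) 42960 = -835829760$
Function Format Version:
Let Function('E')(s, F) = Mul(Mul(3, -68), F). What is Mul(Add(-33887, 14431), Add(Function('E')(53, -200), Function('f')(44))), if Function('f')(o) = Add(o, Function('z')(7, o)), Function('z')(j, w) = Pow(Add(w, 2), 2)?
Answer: -835829760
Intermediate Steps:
Function('z')(j, w) = Pow(Add(2, w), 2)
Function('E')(s, F) = Mul(-204, F)
Function('f')(o) = Add(o, Pow(Add(2, o), 2))
Mul(Add(-33887, 14431), Add(Function('E')(53, -200), Function('f')(44))) = Mul(Add(-33887, 14431), Add(Mul(-204, -200), Add(44, Pow(Add(2, 44), 2)))) = Mul(-19456, Add(40800, Add(44, Pow(46, 2)))) = Mul(-19456, Add(40800, Add(44, 2116))) = Mul(-19456, Add(40800, 2160)) = Mul(-19456, 42960) = -835829760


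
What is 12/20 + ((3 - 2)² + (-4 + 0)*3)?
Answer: -52/5 ≈ -10.400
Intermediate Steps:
12/20 + ((3 - 2)² + (-4 + 0)*3) = (1/20)*12 + (1² - 4*3) = ⅗ + (1 - 12) = ⅗ - 11 = -52/5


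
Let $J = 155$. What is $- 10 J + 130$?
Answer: $-1420$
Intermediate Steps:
$- 10 J + 130 = \left(-10\right) 155 + 130 = -1550 + 130 = -1420$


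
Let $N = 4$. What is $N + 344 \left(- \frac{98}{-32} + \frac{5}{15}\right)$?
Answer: $\frac{7033}{6} \approx 1172.2$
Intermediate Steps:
$N + 344 \left(- \frac{98}{-32} + \frac{5}{15}\right) = 4 + 344 \left(- \frac{98}{-32} + \frac{5}{15}\right) = 4 + 344 \left(\left(-98\right) \left(- \frac{1}{32}\right) + 5 \cdot \frac{1}{15}\right) = 4 + 344 \left(\frac{49}{16} + \frac{1}{3}\right) = 4 + 344 \cdot \frac{163}{48} = 4 + \frac{7009}{6} = \frac{7033}{6}$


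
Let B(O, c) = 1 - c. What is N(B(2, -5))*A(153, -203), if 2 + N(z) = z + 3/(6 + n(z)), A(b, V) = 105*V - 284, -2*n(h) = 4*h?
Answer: -151193/2 ≈ -75597.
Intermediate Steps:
n(h) = -2*h
A(b, V) = -284 + 105*V
N(z) = -2 + z + 3/(6 - 2*z) (N(z) = -2 + (z + 3/(6 - 2*z)) = -2 + z + 3/(6 - 2*z))
N(B(2, -5))*A(153, -203) = ((9/2 + (1 - 1*(-5))² - 5*(1 - 1*(-5)))/(-3 + (1 - 1*(-5))))*(-284 + 105*(-203)) = ((9/2 + (1 + 5)² - 5*(1 + 5))/(-3 + (1 + 5)))*(-284 - 21315) = ((9/2 + 6² - 5*6)/(-3 + 6))*(-21599) = ((9/2 + 36 - 30)/3)*(-21599) = ((⅓)*(21/2))*(-21599) = (7/2)*(-21599) = -151193/2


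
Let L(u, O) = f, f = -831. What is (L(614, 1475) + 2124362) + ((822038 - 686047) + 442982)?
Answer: 2702504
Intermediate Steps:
L(u, O) = -831
(L(614, 1475) + 2124362) + ((822038 - 686047) + 442982) = (-831 + 2124362) + ((822038 - 686047) + 442982) = 2123531 + (135991 + 442982) = 2123531 + 578973 = 2702504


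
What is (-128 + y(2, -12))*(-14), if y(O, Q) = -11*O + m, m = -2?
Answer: 2128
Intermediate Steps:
y(O, Q) = -2 - 11*O (y(O, Q) = -11*O - 2 = -2 - 11*O)
(-128 + y(2, -12))*(-14) = (-128 + (-2 - 11*2))*(-14) = (-128 + (-2 - 22))*(-14) = (-128 - 24)*(-14) = -152*(-14) = 2128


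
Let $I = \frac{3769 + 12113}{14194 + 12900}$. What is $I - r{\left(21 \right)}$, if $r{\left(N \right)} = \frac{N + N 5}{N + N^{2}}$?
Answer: $\frac{46710}{149017} \approx 0.31345$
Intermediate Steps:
$r{\left(N \right)} = \frac{6 N}{N + N^{2}}$ ($r{\left(N \right)} = \frac{N + 5 N}{N + N^{2}} = \frac{6 N}{N + N^{2}}$)
$I = \frac{7941}{13547}$ ($I = \frac{15882}{27094} = 15882 \cdot \frac{1}{27094} = \frac{7941}{13547} \approx 0.58618$)
$I - r{\left(21 \right)} = \frac{7941}{13547} - \frac{6}{1 + 21} = \frac{7941}{13547} - \frac{6}{22} = \frac{7941}{13547} - 6 \cdot \frac{1}{22} = \frac{7941}{13547} - \frac{3}{11} = \frac{46710}{149017}$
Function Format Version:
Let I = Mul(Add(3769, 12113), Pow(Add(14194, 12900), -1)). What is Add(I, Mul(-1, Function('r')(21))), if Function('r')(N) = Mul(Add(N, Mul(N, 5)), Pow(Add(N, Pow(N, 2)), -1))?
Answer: Rational(46710, 149017) ≈ 0.31345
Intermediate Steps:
Function('r')(N) = Mul(6, N, Pow(Add(N, Pow(N, 2)), -1)) (Function('r')(N) = Mul(Add(N, Mul(5, N)), Pow(Add(N, Pow(N, 2)), -1)) = Mul(Mul(6, N), Pow(Add(N, Pow(N, 2)), -1)) = Mul(6, N, Pow(Add(N, Pow(N, 2)), -1)))
I = Rational(7941, 13547) (I = Mul(15882, Pow(27094, -1)) = Mul(15882, Rational(1, 27094)) = Rational(7941, 13547) ≈ 0.58618)
Add(I, Mul(-1, Function('r')(21))) = Add(Rational(7941, 13547), Mul(-1, Mul(6, Pow(Add(1, 21), -1)))) = Add(Rational(7941, 13547), Mul(-1, Mul(6, Pow(22, -1)))) = Add(Rational(7941, 13547), Mul(-1, Mul(6, Rational(1, 22)))) = Add(Rational(7941, 13547), Mul(-1, Rational(3, 11))) = Add(Rational(7941, 13547), Rational(-3, 11)) = Rational(46710, 149017)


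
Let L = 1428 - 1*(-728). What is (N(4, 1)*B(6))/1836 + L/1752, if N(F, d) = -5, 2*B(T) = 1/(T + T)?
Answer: 3958051/3216672 ≈ 1.2305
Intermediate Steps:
B(T) = 1/(4*T) (B(T) = 1/(2*(T + T)) = 1/(2*((2*T))) = (1/(2*T))/2 = 1/(4*T))
L = 2156 (L = 1428 + 728 = 2156)
(N(4, 1)*B(6))/1836 + L/1752 = -5/(4*6)/1836 + 2156/1752 = -5/(4*6)*(1/1836) + 2156*(1/1752) = -5*1/24*(1/1836) + 539/438 = -5/24*1/1836 + 539/438 = -5/44064 + 539/438 = 3958051/3216672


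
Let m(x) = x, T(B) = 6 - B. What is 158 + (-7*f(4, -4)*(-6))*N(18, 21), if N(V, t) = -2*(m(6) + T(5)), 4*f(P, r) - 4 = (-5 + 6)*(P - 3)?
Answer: -577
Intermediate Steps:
f(P, r) = ¼ + P/4 (f(P, r) = 1 + ((-5 + 6)*(P - 3))/4 = 1 + (1*(-3 + P))/4 = 1 + (-3 + P)/4 = 1 + (-¾ + P/4) = ¼ + P/4)
N(V, t) = -14 (N(V, t) = -2*(6 + (6 - 1*5)) = -2*(6 + (6 - 5)) = -2*(6 + 1) = -2*7 = -14)
158 + (-7*f(4, -4)*(-6))*N(18, 21) = 158 + (-7*(¼ + (¼)*4)*(-6))*(-14) = 158 + (-7*(¼ + 1)*(-6))*(-14) = 158 + (-7*5/4*(-6))*(-14) = 158 - 35/4*(-6)*(-14) = 158 + (105/2)*(-14) = 158 - 735 = -577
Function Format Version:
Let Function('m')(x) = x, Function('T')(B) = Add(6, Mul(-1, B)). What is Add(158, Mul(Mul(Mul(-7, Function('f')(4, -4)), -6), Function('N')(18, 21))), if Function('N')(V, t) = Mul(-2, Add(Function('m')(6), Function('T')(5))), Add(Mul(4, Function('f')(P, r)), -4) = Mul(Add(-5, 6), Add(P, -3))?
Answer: -577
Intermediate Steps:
Function('f')(P, r) = Add(Rational(1, 4), Mul(Rational(1, 4), P)) (Function('f')(P, r) = Add(1, Mul(Rational(1, 4), Mul(Add(-5, 6), Add(P, -3)))) = Add(1, Mul(Rational(1, 4), Mul(1, Add(-3, P)))) = Add(1, Mul(Rational(1, 4), Add(-3, P))) = Add(1, Add(Rational(-3, 4), Mul(Rational(1, 4), P))) = Add(Rational(1, 4), Mul(Rational(1, 4), P)))
Function('N')(V, t) = -14 (Function('N')(V, t) = Mul(-2, Add(6, Add(6, Mul(-1, 5)))) = Mul(-2, Add(6, Add(6, -5))) = Mul(-2, Add(6, 1)) = Mul(-2, 7) = -14)
Add(158, Mul(Mul(Mul(-7, Function('f')(4, -4)), -6), Function('N')(18, 21))) = Add(158, Mul(Mul(Mul(-7, Add(Rational(1, 4), Mul(Rational(1, 4), 4))), -6), -14)) = Add(158, Mul(Mul(Mul(-7, Add(Rational(1, 4), 1)), -6), -14)) = Add(158, Mul(Mul(Mul(-7, Rational(5, 4)), -6), -14)) = Add(158, Mul(Mul(Rational(-35, 4), -6), -14)) = Add(158, Mul(Rational(105, 2), -14)) = Add(158, -735) = -577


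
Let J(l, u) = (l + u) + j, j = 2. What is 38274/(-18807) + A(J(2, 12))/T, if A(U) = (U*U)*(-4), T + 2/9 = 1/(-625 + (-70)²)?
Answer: 27431067058/5949281 ≈ 4610.8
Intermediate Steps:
T = -949/4275 (T = -2/9 + 1/(-625 + (-70)²) = -2/9 + 1/(-625 + 4900) = -2/9 + 1/4275 = -949/4275 ≈ -0.22199)
J(l, u) = 2 + l + u (J(l, u) = (l + u) + 2 = 2 + l + u)
A(U) = -4*U² (A(U) = U²*(-4) = -4*U²)
38274/(-18807) + A(J(2, 12))/T = 38274/(-18807) + (-4*(2 + 2 + 12)²)/(-949/4275) = 38274*(-1/18807) - 4*16²*(-4275/949) = -12758/6269 - 4*256*(-4275/949) = -12758/6269 - 1024*(-4275/949) = -12758/6269 + 4377600/949 = 27431067058/5949281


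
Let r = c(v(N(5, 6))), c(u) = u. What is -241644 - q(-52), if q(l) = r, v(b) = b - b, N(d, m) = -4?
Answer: -241644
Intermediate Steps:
v(b) = 0
r = 0
q(l) = 0
-241644 - q(-52) = -241644 - 1*0 = -241644 + 0 = -241644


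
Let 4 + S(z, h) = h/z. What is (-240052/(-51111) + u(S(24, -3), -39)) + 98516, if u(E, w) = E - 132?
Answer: 40228270745/408888 ≈ 98385.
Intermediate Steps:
S(z, h) = -4 + h/z
u(E, w) = -132 + E
(-240052/(-51111) + u(S(24, -3), -39)) + 98516 = (-240052/(-51111) + (-132 + (-4 - 3/24))) + 98516 = (-240052*(-1/51111) + (-132 + (-4 - 3*1/24))) + 98516 = (240052/51111 + (-132 + (-4 - 1/8))) + 98516 = (240052/51111 + (-132 - 33/8)) + 98516 = (240052/51111 - 1089/8) + 98516 = -53739463/408888 + 98516 = 40228270745/408888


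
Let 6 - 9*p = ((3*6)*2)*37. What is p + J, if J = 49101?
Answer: 146861/3 ≈ 48954.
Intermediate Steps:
p = -442/3 (p = ⅔ - (3*6)*2*37/9 = ⅔ - 18*2*37/9 = ⅔ - 4*37 = ⅔ - ⅑*1332 = ⅔ - 148 = -442/3 ≈ -147.33)
p + J = -442/3 + 49101 = 146861/3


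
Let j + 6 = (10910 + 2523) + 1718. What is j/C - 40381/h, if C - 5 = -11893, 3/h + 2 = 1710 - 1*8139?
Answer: 3087197182933/35664 ≈ 8.6563e+7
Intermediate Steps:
j = 15145 (j = -6 + ((10910 + 2523) + 1718) = -6 + (13433 + 1718) = -6 + 15151 = 15145)
h = -3/6431 (h = 3/(-2 + (1710 - 1*8139)) = 3/(-2 + (1710 - 8139)) = 3/(-2 - 6429) = 3/(-6431) = 3*(-1/6431) = -3/6431 ≈ -0.00046649)
C = -11888 (C = 5 - 11893 = -11888)
j/C - 40381/h = 15145/(-11888) - 40381/(-3/6431) = 15145*(-1/11888) - 40381*(-6431/3) = -15145/11888 + 259690211/3 = 3087197182933/35664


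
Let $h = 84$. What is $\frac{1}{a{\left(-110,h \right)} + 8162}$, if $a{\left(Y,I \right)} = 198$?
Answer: $\frac{1}{8360} \approx 0.00011962$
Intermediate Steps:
$\frac{1}{a{\left(-110,h \right)} + 8162} = \frac{1}{198 + 8162} = \frac{1}{8360}$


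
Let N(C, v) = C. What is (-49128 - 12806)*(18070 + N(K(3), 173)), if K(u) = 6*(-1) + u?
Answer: -1118961578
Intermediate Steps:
K(u) = -6 + u
(-49128 - 12806)*(18070 + N(K(3), 173)) = (-49128 - 12806)*(18070 + (-6 + 3)) = -61934*(18070 - 3) = -61934*18067 = -1118961578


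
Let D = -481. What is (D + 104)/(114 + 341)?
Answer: -29/35 ≈ -0.82857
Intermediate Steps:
(D + 104)/(114 + 341) = (-481 + 104)/(114 + 341) = -377/455 = -377*1/455 = -29/35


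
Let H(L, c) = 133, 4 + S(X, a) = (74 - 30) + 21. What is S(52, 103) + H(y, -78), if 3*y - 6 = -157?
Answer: 194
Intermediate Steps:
y = -151/3 (y = 2 + (⅓)*(-157) = 2 - 157/3 = -151/3 ≈ -50.333)
S(X, a) = 61 (S(X, a) = -4 + ((74 - 30) + 21) = -4 + (44 + 21) = -4 + 65 = 61)
S(52, 103) + H(y, -78) = 61 + 133 = 194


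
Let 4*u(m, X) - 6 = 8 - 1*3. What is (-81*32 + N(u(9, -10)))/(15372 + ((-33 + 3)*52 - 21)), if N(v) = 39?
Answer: -851/4597 ≈ -0.18512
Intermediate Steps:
u(m, X) = 11/4 (u(m, X) = 3/2 + (8 - 1*3)/4 = 3/2 + (8 - 3)/4 = 3/2 + (¼)*5 = 3/2 + 5/4 = 11/4)
(-81*32 + N(u(9, -10)))/(15372 + ((-33 + 3)*52 - 21)) = (-81*32 + 39)/(15372 + ((-33 + 3)*52 - 21)) = (-2592 + 39)/(15372 + (-30*52 - 21)) = -2553/(15372 + (-1560 - 21)) = -2553/(15372 - 1581) = -2553/13791 = -2553*1/13791 = -851/4597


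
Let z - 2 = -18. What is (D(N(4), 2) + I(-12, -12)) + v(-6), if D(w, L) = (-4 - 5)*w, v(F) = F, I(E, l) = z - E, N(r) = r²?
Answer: -154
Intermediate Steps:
z = -16 (z = 2 - 18 = -16)
I(E, l) = -16 - E
D(w, L) = -9*w
(D(N(4), 2) + I(-12, -12)) + v(-6) = (-9*4² + (-16 - 1*(-12))) - 6 = (-9*16 + (-16 + 12)) - 6 = (-144 - 4) - 6 = -148 - 6 = -154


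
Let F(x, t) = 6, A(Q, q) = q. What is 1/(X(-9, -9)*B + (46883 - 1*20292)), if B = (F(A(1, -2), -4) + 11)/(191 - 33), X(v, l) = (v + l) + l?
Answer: 158/4200919 ≈ 3.7611e-5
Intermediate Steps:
X(v, l) = v + 2*l (X(v, l) = (l + v) + l = v + 2*l)
B = 17/158 (B = (6 + 11)/(191 - 33) = 17/158 ≈ 0.10759)
1/(X(-9, -9)*B + (46883 - 1*20292)) = 1/((-9 + 2*(-9))*(17/158) + (46883 - 1*20292)) = 1/((-9 - 18)*(17/158) + (46883 - 20292)) = 1/(-27*17/158 + 26591) = 1/(-459/158 + 26591) = 1/(4200919/158) = 158/4200919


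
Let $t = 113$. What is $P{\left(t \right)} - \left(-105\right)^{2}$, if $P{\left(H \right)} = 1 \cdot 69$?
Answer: $-10956$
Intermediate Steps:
$P{\left(H \right)} = 69$
$P{\left(t \right)} - \left(-105\right)^{2} = 69 - \left(-105\right)^{2} = 69 - 11025 = -10956$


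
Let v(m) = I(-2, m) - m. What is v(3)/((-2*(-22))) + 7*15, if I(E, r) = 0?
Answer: 4617/44 ≈ 104.93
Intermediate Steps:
v(m) = -m (v(m) = 0 - m = -m)
v(3)/((-2*(-22))) + 7*15 = (-1*3)/((-2*(-22))) + 7*15 = -3/44 + 105 = 4617/44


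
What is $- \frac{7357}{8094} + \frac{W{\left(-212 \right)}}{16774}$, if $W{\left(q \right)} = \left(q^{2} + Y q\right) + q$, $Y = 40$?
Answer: $\frac{85008685}{67884378} \approx 1.2523$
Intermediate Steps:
$W{\left(q \right)} = q^{2} + 41 q$ ($W{\left(q \right)} = \left(q^{2} + 40 q\right) + q = q^{2} + 41 q$)
$- \frac{7357}{8094} + \frac{W{\left(-212 \right)}}{16774} = - \frac{7357}{8094} + \frac{\left(-212\right) \left(41 - 212\right)}{16774} = \left(-7357\right) \frac{1}{8094} + \left(-212\right) \left(-171\right) \frac{1}{16774} = - \frac{7357}{8094} + 36252 \cdot \frac{1}{16774} = - \frac{7357}{8094} + \frac{18126}{8387} = \frac{85008685}{67884378}$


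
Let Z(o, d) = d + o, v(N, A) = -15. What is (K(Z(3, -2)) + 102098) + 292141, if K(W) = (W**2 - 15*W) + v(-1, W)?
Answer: 394210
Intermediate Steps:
K(W) = -15 + W**2 - 15*W (K(W) = (W**2 - 15*W) - 15 = -15 + W**2 - 15*W)
(K(Z(3, -2)) + 102098) + 292141 = ((-15 + (-2 + 3)**2 - 15*(-2 + 3)) + 102098) + 292141 = ((-15 + 1**2 - 15*1) + 102098) + 292141 = ((-15 + 1 - 15) + 102098) + 292141 = (-29 + 102098) + 292141 = 102069 + 292141 = 394210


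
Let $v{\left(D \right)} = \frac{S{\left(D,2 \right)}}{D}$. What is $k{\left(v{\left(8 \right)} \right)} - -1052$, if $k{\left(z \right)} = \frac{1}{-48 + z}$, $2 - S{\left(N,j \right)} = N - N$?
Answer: $\frac{200928}{191} \approx 1052.0$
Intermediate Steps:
$S{\left(N,j \right)} = 2$ ($S{\left(N,j \right)} = 2 - \left(N - N\right) = 2 - 0 = 2 + 0 = 2$)
$v{\left(D \right)} = \frac{2}{D}$
$k{\left(v{\left(8 \right)} \right)} - -1052 = \frac{1}{-48 + \frac{2}{8}} - -1052 = \frac{1}{-48 + 2 \cdot \frac{1}{8}} + 1052 = \frac{1}{-48 + \frac{1}{4}} + 1052 = \frac{1}{- \frac{191}{4}} + 1052 = - \frac{4}{191} + 1052 = \frac{200928}{191}$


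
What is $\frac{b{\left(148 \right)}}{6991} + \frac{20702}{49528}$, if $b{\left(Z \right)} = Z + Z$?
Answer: $\frac{79693985}{173125124} \approx 0.46033$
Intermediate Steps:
$b{\left(Z \right)} = 2 Z$
$\frac{b{\left(148 \right)}}{6991} + \frac{20702}{49528} = \frac{2 \cdot 148}{6991} + \frac{20702}{49528} = 296 \cdot \frac{1}{6991} + 20702 \cdot \frac{1}{49528} = \frac{296}{6991} + \frac{10351}{24764} = \frac{79693985}{173125124}$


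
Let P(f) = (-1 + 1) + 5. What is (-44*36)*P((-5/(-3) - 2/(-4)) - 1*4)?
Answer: -7920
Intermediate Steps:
P(f) = 5 (P(f) = 0 + 5 = 5)
(-44*36)*P((-5/(-3) - 2/(-4)) - 1*4) = -44*36*5 = -1584*5 = -7920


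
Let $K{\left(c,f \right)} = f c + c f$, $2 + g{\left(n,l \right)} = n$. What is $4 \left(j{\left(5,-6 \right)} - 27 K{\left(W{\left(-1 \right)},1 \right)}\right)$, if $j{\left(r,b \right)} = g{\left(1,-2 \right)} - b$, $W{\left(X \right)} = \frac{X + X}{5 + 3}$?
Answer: $74$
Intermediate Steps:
$W{\left(X \right)} = \frac{X}{4}$ ($W{\left(X \right)} = \frac{2 X}{8} = 2 X \frac{1}{8} = \frac{X}{4}$)
$g{\left(n,l \right)} = -2 + n$
$j{\left(r,b \right)} = -1 - b$ ($j{\left(r,b \right)} = \left(-2 + 1\right) - b = -1 - b$)
$K{\left(c,f \right)} = 2 c f$ ($K{\left(c,f \right)} = c f + c f = 2 c f$)
$4 \left(j{\left(5,-6 \right)} - 27 K{\left(W{\left(-1 \right)},1 \right)}\right) = 4 \left(\left(-1 - -6\right) - 27 \cdot 2 \cdot \frac{1}{4} \left(-1\right) 1\right) = 4 \left(\left(-1 + 6\right) - 27 \cdot 2 \left(- \frac{1}{4}\right) 1\right) = 4 \left(5 - - \frac{27}{2}\right) = 4 \left(5 + \frac{27}{2}\right) = 4 \cdot \frac{37}{2} = 74$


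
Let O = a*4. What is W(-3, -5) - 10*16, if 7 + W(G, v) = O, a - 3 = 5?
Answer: -135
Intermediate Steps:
a = 8 (a = 3 + 5 = 8)
O = 32 (O = 8*4 = 32)
W(G, v) = 25 (W(G, v) = -7 + 32 = 25)
W(-3, -5) - 10*16 = 25 - 10*16 = 25 - 160 = -135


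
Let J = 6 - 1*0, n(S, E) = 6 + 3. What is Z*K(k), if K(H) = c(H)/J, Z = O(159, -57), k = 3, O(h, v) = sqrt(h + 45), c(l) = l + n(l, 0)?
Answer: 4*sqrt(51) ≈ 28.566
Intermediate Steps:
n(S, E) = 9
J = 6 (J = 6 + 0 = 6)
c(l) = 9 + l (c(l) = l + 9 = 9 + l)
O(h, v) = sqrt(45 + h)
Z = 2*sqrt(51) (Z = sqrt(45 + 159) = sqrt(204) = 2*sqrt(51) ≈ 14.283)
K(H) = 3/2 + H/6 (K(H) = (9 + H)/6 = (9 + H)*(1/6) = 3/2 + H/6)
Z*K(k) = (2*sqrt(51))*(3/2 + (1/6)*3) = (2*sqrt(51))*(3/2 + 1/2) = (2*sqrt(51))*2 = 4*sqrt(51)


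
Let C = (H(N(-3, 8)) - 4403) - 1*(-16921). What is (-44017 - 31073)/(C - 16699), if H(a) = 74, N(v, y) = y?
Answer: 25030/1369 ≈ 18.283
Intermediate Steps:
C = 12592 (C = (74 - 4403) - 1*(-16921) = -4329 + 16921 = 12592)
(-44017 - 31073)/(C - 16699) = (-44017 - 31073)/(12592 - 16699) = -75090/(-4107) = -75090*(-1/4107) = 25030/1369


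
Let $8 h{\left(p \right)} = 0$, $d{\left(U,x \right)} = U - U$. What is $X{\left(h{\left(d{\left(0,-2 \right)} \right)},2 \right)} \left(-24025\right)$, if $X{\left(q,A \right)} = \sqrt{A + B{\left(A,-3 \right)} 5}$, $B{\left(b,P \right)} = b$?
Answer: $- 48050 \sqrt{3} \approx -83225.0$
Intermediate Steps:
$d{\left(U,x \right)} = 0$
$h{\left(p \right)} = 0$ ($h{\left(p \right)} = \frac{1}{8} \cdot 0 = 0$)
$X{\left(q,A \right)} = \sqrt{6} \sqrt{A}$ ($X{\left(q,A \right)} = \sqrt{A + A 5} = \sqrt{A + 5 A} = \sqrt{6 A} = \sqrt{6} \sqrt{A}$)
$X{\left(h{\left(d{\left(0,-2 \right)} \right)},2 \right)} \left(-24025\right) = \sqrt{6} \sqrt{2} \left(-24025\right) = 2 \sqrt{3} \left(-24025\right) = - 48050 \sqrt{3}$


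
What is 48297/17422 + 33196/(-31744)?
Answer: 3849997/2230016 ≈ 1.7264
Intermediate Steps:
48297/17422 + 33196/(-31744) = 48297*(1/17422) + 33196*(-1/31744) = 48297/17422 - 8299/7936 = 3849997/2230016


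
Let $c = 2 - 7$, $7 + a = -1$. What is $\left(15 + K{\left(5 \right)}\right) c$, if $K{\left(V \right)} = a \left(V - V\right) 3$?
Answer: $-75$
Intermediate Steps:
$a = -8$ ($a = -7 - 1 = -8$)
$K{\left(V \right)} = 0$ ($K{\left(V \right)} = - 8 \left(V - V\right) 3 = \left(-8\right) 0 \cdot 3 = 0 \cdot 3 = 0$)
$c = -5$
$\left(15 + K{\left(5 \right)}\right) c = \left(15 + 0\right) \left(-5\right) = 15 \left(-5\right) = -75$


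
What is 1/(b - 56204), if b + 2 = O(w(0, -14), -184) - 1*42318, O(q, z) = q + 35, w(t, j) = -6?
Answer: -1/98495 ≈ -1.0153e-5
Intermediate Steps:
O(q, z) = 35 + q
b = -42291 (b = -2 + ((35 - 6) - 1*42318) = -2 + (29 - 42318) = -2 - 42289 = -42291)
1/(b - 56204) = 1/(-42291 - 56204) = 1/(-98495) = -1/98495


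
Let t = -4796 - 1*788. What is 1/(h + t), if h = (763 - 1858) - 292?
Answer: -1/6971 ≈ -0.00014345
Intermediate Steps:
h = -1387 (h = -1095 - 292 = -1387)
t = -5584 (t = -4796 - 788 = -5584)
1/(h + t) = 1/(-1387 - 5584) = 1/(-6971) = -1/6971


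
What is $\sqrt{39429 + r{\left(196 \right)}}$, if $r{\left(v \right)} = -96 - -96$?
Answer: $3 \sqrt{4381} \approx 198.57$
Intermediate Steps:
$r{\left(v \right)} = 0$ ($r{\left(v \right)} = -96 + 96 = 0$)
$\sqrt{39429 + r{\left(196 \right)}} = \sqrt{39429 + 0} = \sqrt{39429} = 3 \sqrt{4381}$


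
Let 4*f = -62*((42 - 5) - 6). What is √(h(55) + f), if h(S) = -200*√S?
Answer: √(-1922 - 800*√55)/2 ≈ 44.314*I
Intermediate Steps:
f = -961/2 (f = (-62*((42 - 5) - 6))/4 = (-62*(37 - 6))/4 = (-62*31)/4 = (¼)*(-1922) = -961/2 ≈ -480.50)
√(h(55) + f) = √(-200*√55 - 961/2) = √(-961/2 - 200*√55)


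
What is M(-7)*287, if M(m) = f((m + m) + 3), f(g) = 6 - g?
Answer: 4879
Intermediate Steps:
M(m) = 3 - 2*m (M(m) = 6 - ((m + m) + 3) = 6 - (2*m + 3) = 6 - (3 + 2*m) = 6 + (-3 - 2*m) = 3 - 2*m)
M(-7)*287 = (3 - 2*(-7))*287 = (3 + 14)*287 = 17*287 = 4879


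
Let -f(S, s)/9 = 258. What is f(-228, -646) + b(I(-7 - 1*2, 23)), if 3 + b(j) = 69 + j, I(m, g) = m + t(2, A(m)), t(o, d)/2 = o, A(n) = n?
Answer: -2261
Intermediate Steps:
f(S, s) = -2322 (f(S, s) = -9*258 = -2322)
t(o, d) = 2*o
I(m, g) = 4 + m (I(m, g) = m + 2*2 = m + 4 = 4 + m)
b(j) = 66 + j (b(j) = -3 + (69 + j) = 66 + j)
f(-228, -646) + b(I(-7 - 1*2, 23)) = -2322 + (66 + (4 + (-7 - 1*2))) = -2322 + (66 + (4 + (-7 - 2))) = -2322 + (66 + (4 - 9)) = -2322 + (66 - 5) = -2322 + 61 = -2261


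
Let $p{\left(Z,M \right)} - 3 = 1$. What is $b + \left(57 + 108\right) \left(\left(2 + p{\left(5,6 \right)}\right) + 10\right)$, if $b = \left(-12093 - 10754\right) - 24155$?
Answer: $-44362$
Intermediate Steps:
$p{\left(Z,M \right)} = 4$ ($p{\left(Z,M \right)} = 3 + 1 = 4$)
$b = -47002$ ($b = -22847 - 24155 = -47002$)
$b + \left(57 + 108\right) \left(\left(2 + p{\left(5,6 \right)}\right) + 10\right) = -47002 + \left(57 + 108\right) \left(\left(2 + 4\right) + 10\right) = -47002 + 165 \left(6 + 10\right) = -47002 + 165 \cdot 16 = -47002 + 2640 = -44362$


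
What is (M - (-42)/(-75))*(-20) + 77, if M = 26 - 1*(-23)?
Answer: -4459/5 ≈ -891.80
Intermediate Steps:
M = 49 (M = 26 + 23 = 49)
(M - (-42)/(-75))*(-20) + 77 = (49 - (-42)/(-75))*(-20) + 77 = (49 - (-42)*(-1)/75)*(-20) + 77 = (49 - 1*14/25)*(-20) + 77 = (49 - 14/25)*(-20) + 77 = (1211/25)*(-20) + 77 = -4844/5 + 77 = -4459/5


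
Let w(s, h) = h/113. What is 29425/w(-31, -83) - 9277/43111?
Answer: -143345922766/3578213 ≈ -40061.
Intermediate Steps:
w(s, h) = h/113 (w(s, h) = h*(1/113) = h/113)
29425/w(-31, -83) - 9277/43111 = 29425/(((1/113)*(-83))) - 9277/43111 = 29425/(-83/113) - 9277*1/43111 = 29425*(-113/83) - 9277/43111 = -3325025/83 - 9277/43111 = -143345922766/3578213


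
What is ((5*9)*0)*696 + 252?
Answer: 252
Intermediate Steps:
((5*9)*0)*696 + 252 = (45*0)*696 + 252 = 0*696 + 252 = 0 + 252 = 252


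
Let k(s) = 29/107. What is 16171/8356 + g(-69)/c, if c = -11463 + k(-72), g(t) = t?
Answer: 4973904475/2562183568 ≈ 1.9413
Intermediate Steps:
k(s) = 29/107 (k(s) = 29*(1/107) = 29/107)
c = -1226512/107 (c = -11463 + 29/107 = -1226512/107 ≈ -11463.)
16171/8356 + g(-69)/c = 16171/8356 - 69/(-1226512/107) = 16171*(1/8356) - 69*(-107/1226512) = 16171/8356 + 7383/1226512 = 4973904475/2562183568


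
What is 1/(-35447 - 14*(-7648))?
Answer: 1/71625 ≈ 1.3962e-5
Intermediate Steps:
1/(-35447 - 14*(-7648)) = 1/(-35447 + 107072) = 1/71625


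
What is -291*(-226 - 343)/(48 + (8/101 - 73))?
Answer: -5574493/839 ≈ -6644.2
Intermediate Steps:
-291*(-226 - 343)/(48 + (8/101 - 73)) = -(-165579)/(48 + (8*(1/101) - 73)) = -(-165579)/(48 + (8/101 - 73)) = -(-165579)/(48 - 7365/101) = -(-165579)/(-2517/101) = -(-165579)*(-101)/2517 = -291*57469/2517 = -5574493/839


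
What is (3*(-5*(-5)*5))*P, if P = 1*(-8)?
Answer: -3000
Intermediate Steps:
P = -8
(3*(-5*(-5)*5))*P = (3*(-5*(-5)*5))*(-8) = (3*(25*5))*(-8) = (3*125)*(-8) = 375*(-8) = -3000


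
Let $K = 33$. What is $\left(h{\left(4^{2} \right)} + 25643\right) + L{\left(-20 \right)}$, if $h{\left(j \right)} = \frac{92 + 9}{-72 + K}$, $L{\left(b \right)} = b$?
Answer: $\frac{999196}{39} \approx 25620.0$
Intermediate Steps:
$h{\left(j \right)} = - \frac{101}{39}$ ($h{\left(j \right)} = \frac{92 + 9}{-72 + 33} = \frac{101}{-39} = 101 \left(- \frac{1}{39}\right) = - \frac{101}{39}$)
$\left(h{\left(4^{2} \right)} + 25643\right) + L{\left(-20 \right)} = \left(- \frac{101}{39} + 25643\right) - 20 = \frac{999976}{39} - 20 = \frac{999196}{39}$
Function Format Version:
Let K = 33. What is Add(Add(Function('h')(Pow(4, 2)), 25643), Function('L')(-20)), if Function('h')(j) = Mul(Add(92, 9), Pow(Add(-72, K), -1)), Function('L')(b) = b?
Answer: Rational(999196, 39) ≈ 25620.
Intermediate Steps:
Function('h')(j) = Rational(-101, 39) (Function('h')(j) = Mul(Add(92, 9), Pow(Add(-72, 33), -1)) = Mul(101, Pow(-39, -1)) = Mul(101, Rational(-1, 39)) = Rational(-101, 39))
Add(Add(Function('h')(Pow(4, 2)), 25643), Function('L')(-20)) = Add(Add(Rational(-101, 39), 25643), -20) = Add(Rational(999976, 39), -20) = Rational(999196, 39)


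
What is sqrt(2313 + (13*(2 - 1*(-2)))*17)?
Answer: sqrt(3197) ≈ 56.542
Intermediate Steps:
sqrt(2313 + (13*(2 - 1*(-2)))*17) = sqrt(2313 + (13*(2 + 2))*17) = sqrt(2313 + (13*4)*17) = sqrt(2313 + 52*17) = sqrt(2313 + 884) = sqrt(3197)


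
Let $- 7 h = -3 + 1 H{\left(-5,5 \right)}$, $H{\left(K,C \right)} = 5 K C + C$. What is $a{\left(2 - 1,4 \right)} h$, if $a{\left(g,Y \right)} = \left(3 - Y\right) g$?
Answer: $- \frac{123}{7} \approx -17.571$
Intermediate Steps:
$H{\left(K,C \right)} = C + 5 C K$ ($H{\left(K,C \right)} = 5 C K + C = C + 5 C K$)
$a{\left(g,Y \right)} = g \left(3 - Y\right)$
$h = \frac{123}{7}$ ($h = - \frac{-3 + 1 \cdot 5 \left(1 + 5 \left(-5\right)\right)}{7} = - \frac{-3 + 1 \cdot 5 \left(1 - 25\right)}{7} = - \frac{-3 + 1 \cdot 5 \left(-24\right)}{7} = - \frac{-3 + 1 \left(-120\right)}{7} = - \frac{-3 - 120}{7} = \left(- \frac{1}{7}\right) \left(-123\right) = \frac{123}{7} \approx 17.571$)
$a{\left(2 - 1,4 \right)} h = \left(2 - 1\right) \left(3 - 4\right) \frac{123}{7} = 1 \left(-1\right) \frac{123}{7} = \left(-1\right) \frac{123}{7} = - \frac{123}{7}$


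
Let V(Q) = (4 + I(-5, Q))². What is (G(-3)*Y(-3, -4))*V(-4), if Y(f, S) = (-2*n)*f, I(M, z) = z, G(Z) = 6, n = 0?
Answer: 0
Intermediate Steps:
Y(f, S) = 0 (Y(f, S) = (-2*0)*f = 0*f = 0)
V(Q) = (4 + Q)²
(G(-3)*Y(-3, -4))*V(-4) = (6*0)*(4 - 4)² = 0*0² = 0*0 = 0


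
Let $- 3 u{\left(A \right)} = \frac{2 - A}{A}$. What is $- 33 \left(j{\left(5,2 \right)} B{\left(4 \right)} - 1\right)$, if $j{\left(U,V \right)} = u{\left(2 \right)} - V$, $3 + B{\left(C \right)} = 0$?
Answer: $-165$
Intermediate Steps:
$B{\left(C \right)} = -3$ ($B{\left(C \right)} = -3 + 0 = -3$)
$u{\left(A \right)} = - \frac{2 - A}{3 A}$ ($u{\left(A \right)} = - \frac{\left(2 - A\right) \frac{1}{A}}{3} = - \frac{\frac{1}{A} \left(2 - A\right)}{3} = - \frac{2 - A}{3 A}$)
$j{\left(U,V \right)} = - V$ ($j{\left(U,V \right)} = \frac{-2 + 2}{3 \cdot 2} - V = \frac{1}{3} \cdot \frac{1}{2} \cdot 0 - V = 0 - V = - V$)
$- 33 \left(j{\left(5,2 \right)} B{\left(4 \right)} - 1\right) = - 33 \left(\left(-1\right) 2 \left(-3\right) - 1\right) = - 33 \left(\left(-2\right) \left(-3\right) - 1\right) = - 33 \left(6 - 1\right) = \left(-33\right) 5 = -165$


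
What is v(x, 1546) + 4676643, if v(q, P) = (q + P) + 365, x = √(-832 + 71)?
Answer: 4678554 + I*√761 ≈ 4.6786e+6 + 27.586*I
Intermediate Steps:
x = I*√761 (x = √(-761) = I*√761 ≈ 27.586*I)
v(q, P) = 365 + P + q (v(q, P) = (P + q) + 365 = 365 + P + q)
v(x, 1546) + 4676643 = (365 + 1546 + I*√761) + 4676643 = (1911 + I*√761) + 4676643 = 4678554 + I*√761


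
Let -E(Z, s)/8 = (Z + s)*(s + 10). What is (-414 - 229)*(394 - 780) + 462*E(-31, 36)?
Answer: -601882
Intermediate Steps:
E(Z, s) = -8*(10 + s)*(Z + s) (E(Z, s) = -8*(Z + s)*(s + 10) = -8*(Z + s)*(10 + s) = -8*(10 + s)*(Z + s))
(-414 - 229)*(394 - 780) + 462*E(-31, 36) = (-414 - 229)*(394 - 780) + 462*(-80*(-31) - 80*36 - 8*36² - 8*(-31)*36) = -643*(-386) + 462*(2480 - 2880 - 8*1296 + 8928) = 248198 + 462*(2480 - 2880 - 10368 + 8928) = 248198 + 462*(-1840) = 248198 - 850080 = -601882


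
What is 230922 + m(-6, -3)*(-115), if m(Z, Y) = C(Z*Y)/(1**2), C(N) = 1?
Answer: 230807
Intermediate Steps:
m(Z, Y) = 1 (m(Z, Y) = 1/1**2 = 1/1 = 1*1 = 1)
230922 + m(-6, -3)*(-115) = 230922 + 1*(-115) = 230922 - 115 = 230807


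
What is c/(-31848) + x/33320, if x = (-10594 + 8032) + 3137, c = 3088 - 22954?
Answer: 5668731/8843128 ≈ 0.64103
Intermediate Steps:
c = -19866
x = 575 (x = -2562 + 3137 = 575)
c/(-31848) + x/33320 = -19866/(-31848) + 575/33320 = -19866*(-1/31848) + 575*(1/33320) = 3311/5308 + 115/6664 = 5668731/8843128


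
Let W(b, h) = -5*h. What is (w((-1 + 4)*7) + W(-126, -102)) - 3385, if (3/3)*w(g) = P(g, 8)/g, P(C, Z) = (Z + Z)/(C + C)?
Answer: -1267867/441 ≈ -2875.0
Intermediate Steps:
P(C, Z) = Z/C (P(C, Z) = (2*Z)/((2*C)) = (2*Z)*(1/(2*C)) = Z/C)
w(g) = 8/g² (w(g) = (8/g)/g = 8/g²)
(w((-1 + 4)*7) + W(-126, -102)) - 3385 = (8/((-1 + 4)*7)² - 5*(-102)) - 3385 = (8/(3*7)² + 510) - 3385 = (8/21² + 510) - 3385 = (8*(1/441) + 510) - 3385 = (8/441 + 510) - 3385 = 224918/441 - 3385 = -1267867/441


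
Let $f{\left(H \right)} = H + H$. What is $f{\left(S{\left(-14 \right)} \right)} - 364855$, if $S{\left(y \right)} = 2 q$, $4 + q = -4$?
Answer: $-364887$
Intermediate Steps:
$q = -8$ ($q = -4 - 4 = -8$)
$S{\left(y \right)} = -16$ ($S{\left(y \right)} = 2 \left(-8\right) = -16$)
$f{\left(H \right)} = 2 H$
$f{\left(S{\left(-14 \right)} \right)} - 364855 = 2 \left(-16\right) - 364855 = -32 - 364855 = -364887$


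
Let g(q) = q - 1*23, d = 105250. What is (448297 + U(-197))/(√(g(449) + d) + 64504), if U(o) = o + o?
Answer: 2407627926/346721695 - 149301*√26419/693443390 ≈ 6.9090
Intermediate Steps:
U(o) = 2*o
g(q) = -23 + q (g(q) = q - 23 = -23 + q)
(448297 + U(-197))/(√(g(449) + d) + 64504) = (448297 + 2*(-197))/(√((-23 + 449) + 105250) + 64504) = (448297 - 394)/(√(426 + 105250) + 64504) = 447903/(√105676 + 64504) = 447903/(2*√26419 + 64504) = 447903/(64504 + 2*√26419)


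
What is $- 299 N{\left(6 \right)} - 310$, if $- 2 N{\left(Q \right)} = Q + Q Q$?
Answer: $5969$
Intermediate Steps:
$N{\left(Q \right)} = - \frac{Q}{2} - \frac{Q^{2}}{2}$ ($N{\left(Q \right)} = - \frac{Q + Q Q}{2} = - \frac{Q + Q^{2}}{2} = - \frac{Q}{2} - \frac{Q^{2}}{2}$)
$- 299 N{\left(6 \right)} - 310 = - 299 \left(\left(- \frac{1}{2}\right) 6 \left(1 + 6\right)\right) - 310 = - 299 \left(\left(- \frac{1}{2}\right) 6 \cdot 7\right) - 310 = \left(-299\right) \left(-21\right) - 310 = 6279 - 310 = 5969$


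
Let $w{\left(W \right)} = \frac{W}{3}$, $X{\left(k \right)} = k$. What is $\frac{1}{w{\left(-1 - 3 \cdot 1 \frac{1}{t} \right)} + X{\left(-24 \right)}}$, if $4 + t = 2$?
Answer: $- \frac{6}{143} \approx -0.041958$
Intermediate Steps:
$t = -2$ ($t = -4 + 2 = -2$)
$w{\left(W \right)} = \frac{W}{3}$ ($w{\left(W \right)} = W \frac{1}{3} = \frac{W}{3}$)
$\frac{1}{w{\left(-1 - 3 \cdot 1 \frac{1}{t} \right)} + X{\left(-24 \right)}} = \frac{1}{\frac{-1 - 3 \cdot 1 \frac{1}{-2}}{3} - 24} = \frac{1}{\frac{-1 - 3 \cdot 1 \left(- \frac{1}{2}\right)}{3} - 24} = \frac{1}{\frac{-1 - - \frac{3}{2}}{3} - 24} = \frac{1}{\frac{-1 + \frac{3}{2}}{3} - 24} = \frac{1}{\frac{1}{3} \cdot \frac{1}{2} - 24} = \frac{1}{\frac{1}{6} - 24} = \frac{1}{- \frac{143}{6}} = - \frac{6}{143}$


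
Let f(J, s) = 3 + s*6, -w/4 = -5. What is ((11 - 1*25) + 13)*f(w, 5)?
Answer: -33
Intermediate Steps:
w = 20 (w = -4*(-5) = 20)
f(J, s) = 3 + 6*s
((11 - 1*25) + 13)*f(w, 5) = ((11 - 1*25) + 13)*(3 + 6*5) = ((11 - 25) + 13)*(3 + 30) = (-14 + 13)*33 = -1*33 = -33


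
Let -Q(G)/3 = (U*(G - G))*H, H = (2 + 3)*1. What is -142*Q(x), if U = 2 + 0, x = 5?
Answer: 0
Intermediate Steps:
U = 2
H = 5 (H = 5*1 = 5)
Q(G) = 0 (Q(G) = -3*2*(G - G)*5 = -3*2*0*5 = -0*5 = -3*0 = 0)
-142*Q(x) = -142*0 = 0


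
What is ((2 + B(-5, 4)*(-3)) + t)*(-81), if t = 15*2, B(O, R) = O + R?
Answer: -2835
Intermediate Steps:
t = 30
((2 + B(-5, 4)*(-3)) + t)*(-81) = ((2 + (-5 + 4)*(-3)) + 30)*(-81) = ((2 - 1*(-3)) + 30)*(-81) = ((2 + 3) + 30)*(-81) = (5 + 30)*(-81) = 35*(-81) = -2835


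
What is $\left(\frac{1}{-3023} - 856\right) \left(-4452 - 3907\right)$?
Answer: $\frac{21630492351}{3023} \approx 7.1553 \cdot 10^{6}$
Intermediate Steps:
$\left(\frac{1}{-3023} - 856\right) \left(-4452 - 3907\right) = \left(- \frac{1}{3023} - 856\right) \left(-8359\right) = \left(- \frac{2587689}{3023}\right) \left(-8359\right) = \frac{21630492351}{3023}$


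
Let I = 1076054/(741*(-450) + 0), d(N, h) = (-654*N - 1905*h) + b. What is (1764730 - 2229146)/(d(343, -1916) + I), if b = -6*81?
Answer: -77429757600/571061263673 ≈ -0.13559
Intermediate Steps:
b = -486
d(N, h) = -486 - 1905*h - 654*N (d(N, h) = (-654*N - 1905*h) - 486 = (-1905*h - 654*N) - 486 = -486 - 1905*h - 654*N)
I = -538027/166725 (I = 1076054/(-333450 + 0) = 1076054/(-333450) = 1076054*(-1/333450) = -538027/166725 ≈ -3.2270)
(1764730 - 2229146)/(d(343, -1916) + I) = (1764730 - 2229146)/((-486 - 1905*(-1916) - 654*343) - 538027/166725) = -464416/((-486 + 3649980 - 224322) - 538027/166725) = -464416/(3425172 - 538027/166725) = -464416/571061263673/166725 = -464416*166725/571061263673 = -77429757600/571061263673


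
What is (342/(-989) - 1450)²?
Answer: 2057480409664/978121 ≈ 2.1035e+6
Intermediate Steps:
(342/(-989) - 1450)² = (342*(-1/989) - 1450)² = (-342/989 - 1450)² = (-1434392/989)² = 2057480409664/978121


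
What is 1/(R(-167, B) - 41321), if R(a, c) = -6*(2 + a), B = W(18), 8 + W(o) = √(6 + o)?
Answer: -1/40331 ≈ -2.4795e-5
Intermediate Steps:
W(o) = -8 + √(6 + o)
B = -8 + 2*√6 (B = -8 + √(6 + 18) = -8 + √24 = -8 + 2*√6 ≈ -3.1010)
R(a, c) = -12 - 6*a
1/(R(-167, B) - 41321) = 1/((-12 - 6*(-167)) - 41321) = 1/((-12 + 1002) - 41321) = 1/(990 - 41321) = 1/(-40331) = -1/40331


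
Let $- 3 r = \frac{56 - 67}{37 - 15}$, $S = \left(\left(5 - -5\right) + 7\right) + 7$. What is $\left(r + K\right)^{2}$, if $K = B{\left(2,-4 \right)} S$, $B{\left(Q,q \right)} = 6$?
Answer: $\frac{748225}{36} \approx 20784.0$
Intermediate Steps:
$S = 24$ ($S = \left(\left(5 + 5\right) + 7\right) + 7 = \left(10 + 7\right) + 7 = 17 + 7 = 24$)
$r = \frac{1}{6}$ ($r = - \frac{\left(56 - 67\right) \frac{1}{37 - 15}}{3} = - \frac{\left(-11\right) \frac{1}{22}}{3} = \left(- \frac{1}{3}\right) \left(- \frac{1}{2}\right) = \frac{1}{6} \approx 0.16667$)
$K = 144$ ($K = 6 \cdot 24 = 144$)
$\left(r + K\right)^{2} = \left(\frac{1}{6} + 144\right)^{2} = \left(\frac{865}{6}\right)^{2} = \frac{748225}{36}$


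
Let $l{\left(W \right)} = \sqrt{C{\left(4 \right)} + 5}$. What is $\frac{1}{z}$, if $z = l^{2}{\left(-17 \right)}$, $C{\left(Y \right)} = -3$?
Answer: $\frac{1}{2} \approx 0.5$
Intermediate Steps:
$l{\left(W \right)} = \sqrt{2}$ ($l{\left(W \right)} = \sqrt{-3 + 5} = \sqrt{2}$)
$z = 2$ ($z = \left(\sqrt{2}\right)^{2} = 2$)
$\frac{1}{z} = \frac{1}{2}$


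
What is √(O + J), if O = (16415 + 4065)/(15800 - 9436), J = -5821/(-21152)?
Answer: √247263028407202/8413208 ≈ 1.8690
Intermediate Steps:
J = 5821/21152 (J = -5821*(-1/21152) = 5821/21152 ≈ 0.27520)
O = 5120/1591 (O = 20480/6364 = 20480*(1/6364) = 5120/1591 ≈ 3.2181)
√(O + J) = √(5120/1591 + 5821/21152) = √(117559451/33652832) = √247263028407202/8413208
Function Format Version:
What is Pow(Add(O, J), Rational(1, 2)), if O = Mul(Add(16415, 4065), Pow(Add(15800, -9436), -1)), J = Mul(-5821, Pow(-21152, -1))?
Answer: Mul(Rational(1, 8413208), Pow(247263028407202, Rational(1, 2))) ≈ 1.8690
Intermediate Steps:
J = Rational(5821, 21152) (J = Mul(-5821, Rational(-1, 21152)) = Rational(5821, 21152) ≈ 0.27520)
O = Rational(5120, 1591) (O = Mul(20480, Pow(6364, -1)) = Mul(20480, Rational(1, 6364)) = Rational(5120, 1591) ≈ 3.2181)
Pow(Add(O, J), Rational(1, 2)) = Pow(Add(Rational(5120, 1591), Rational(5821, 21152)), Rational(1, 2)) = Pow(Rational(117559451, 33652832), Rational(1, 2)) = Mul(Rational(1, 8413208), Pow(247263028407202, Rational(1, 2)))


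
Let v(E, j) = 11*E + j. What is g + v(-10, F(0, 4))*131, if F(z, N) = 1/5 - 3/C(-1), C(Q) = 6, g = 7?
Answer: -144423/10 ≈ -14442.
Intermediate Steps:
F(z, N) = -3/10 (F(z, N) = 1/5 - 3/6 = 1*(⅕) - 3*⅙ = ⅕ - ½ = -3/10)
v(E, j) = j + 11*E
g + v(-10, F(0, 4))*131 = 7 + (-3/10 + 11*(-10))*131 = 7 + (-3/10 - 110)*131 = 7 - 1103/10*131 = 7 - 144493/10 = -144423/10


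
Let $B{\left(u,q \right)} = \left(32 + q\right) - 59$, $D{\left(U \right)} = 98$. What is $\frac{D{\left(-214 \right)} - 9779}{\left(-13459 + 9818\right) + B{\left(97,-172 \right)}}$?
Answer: $\frac{3227}{1280} \approx 2.5211$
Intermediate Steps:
$B{\left(u,q \right)} = -27 + q$ ($B{\left(u,q \right)} = \left(32 + q\right) - 59 = -27 + q$)
$\frac{D{\left(-214 \right)} - 9779}{\left(-13459 + 9818\right) + B{\left(97,-172 \right)}} = \frac{98 - 9779}{\left(-13459 + 9818\right) - 199} = - \frac{9681}{-3641 - 199} = - \frac{9681}{-3840} = \left(-9681\right) \left(- \frac{1}{3840}\right) = \frac{3227}{1280}$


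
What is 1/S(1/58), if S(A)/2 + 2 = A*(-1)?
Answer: -29/117 ≈ -0.24786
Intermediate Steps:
S(A) = -4 - 2*A (S(A) = -4 + 2*(A*(-1)) = -4 + 2*(-A) = -4 - 2*A)
1/S(1/58) = 1/(-4 - 2/58) = 1/(-4 - 2*1/58) = 1/(-4 - 1/29) = 1/(-117/29) = -29/117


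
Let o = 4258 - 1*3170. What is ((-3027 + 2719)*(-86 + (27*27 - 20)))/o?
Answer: -47971/272 ≈ -176.36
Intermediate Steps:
o = 1088 (o = 4258 - 3170 = 1088)
((-3027 + 2719)*(-86 + (27*27 - 20)))/o = ((-3027 + 2719)*(-86 + (27*27 - 20)))/1088 = -308*(-86 + (729 - 20))*(1/1088) = -308*(-86 + 709)*(1/1088) = -308*623*(1/1088) = -191884*1/1088 = -47971/272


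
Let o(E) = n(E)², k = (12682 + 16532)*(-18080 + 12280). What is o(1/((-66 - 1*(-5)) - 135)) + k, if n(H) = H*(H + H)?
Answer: -62514867148876799/368947264 ≈ -1.6944e+8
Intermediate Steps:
k = -169441200 (k = 29214*(-5800) = -169441200)
n(H) = 2*H² (n(H) = H*(2*H) = 2*H²)
o(E) = 4*E⁴ (o(E) = (2*E²)² = 4*E⁴)
o(1/((-66 - 1*(-5)) - 135)) + k = 4*(1/((-66 - 1*(-5)) - 135))⁴ - 169441200 = 4*(1/((-66 + 5) - 135))⁴ - 169441200 = 4*(1/(-61 - 135))⁴ - 169441200 = 4*(1/(-196))⁴ - 169441200 = 4*(-1/196)⁴ - 169441200 = 4*(1/1475789056) - 169441200 = 1/368947264 - 169441200 = -62514867148876799/368947264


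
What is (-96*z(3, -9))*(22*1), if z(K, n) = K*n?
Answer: 57024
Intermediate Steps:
(-96*z(3, -9))*(22*1) = (-288*(-9))*(22*1) = -96*(-27)*22 = 2592*22 = 57024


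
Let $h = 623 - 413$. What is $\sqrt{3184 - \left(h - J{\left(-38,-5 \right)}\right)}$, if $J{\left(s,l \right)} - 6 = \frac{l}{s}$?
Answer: $\frac{\sqrt{4303310}}{38} \approx 54.591$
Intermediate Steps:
$J{\left(s,l \right)} = 6 + \frac{l}{s}$
$h = 210$ ($h = 623 - 413 = 210$)
$\sqrt{3184 - \left(h - J{\left(-38,-5 \right)}\right)} = \sqrt{3184 + \left(\left(6 - \frac{5}{-38}\right) - 210\right)} = \sqrt{3184 + \left(\left(6 - - \frac{5}{38}\right) - 210\right)} = \sqrt{3184 + \left(\left(6 + \frac{5}{38}\right) - 210\right)} = \sqrt{3184 + \left(\frac{233}{38} - 210\right)} = \sqrt{3184 - \frac{7747}{38}} = \sqrt{\frac{113245}{38}} = \frac{\sqrt{4303310}}{38}$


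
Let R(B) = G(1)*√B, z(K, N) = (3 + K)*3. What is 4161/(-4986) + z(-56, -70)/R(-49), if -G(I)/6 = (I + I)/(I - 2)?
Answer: -1387/1662 + 53*I/28 ≈ -0.83454 + 1.8929*I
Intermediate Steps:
G(I) = -12*I/(-2 + I) (G(I) = -6*(I + I)/(I - 2) = -6*2*I/(-2 + I) = -12*I/(-2 + I))
z(K, N) = 9 + 3*K
R(B) = 12*√B (R(B) = (-12*1/(-2 + 1))*√B = (-12*1/(-1))*√B = (-12*1*(-1))*√B = 12*√B)
4161/(-4986) + z(-56, -70)/R(-49) = 4161/(-4986) + (9 + 3*(-56))/((12*√(-49))) = 4161*(-1/4986) + (9 - 168)/((12*(7*I))) = -1387/1662 - 159*(-I/84) = -1387/1662 - (-53)*I/28 = -1387/1662 + 53*I/28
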